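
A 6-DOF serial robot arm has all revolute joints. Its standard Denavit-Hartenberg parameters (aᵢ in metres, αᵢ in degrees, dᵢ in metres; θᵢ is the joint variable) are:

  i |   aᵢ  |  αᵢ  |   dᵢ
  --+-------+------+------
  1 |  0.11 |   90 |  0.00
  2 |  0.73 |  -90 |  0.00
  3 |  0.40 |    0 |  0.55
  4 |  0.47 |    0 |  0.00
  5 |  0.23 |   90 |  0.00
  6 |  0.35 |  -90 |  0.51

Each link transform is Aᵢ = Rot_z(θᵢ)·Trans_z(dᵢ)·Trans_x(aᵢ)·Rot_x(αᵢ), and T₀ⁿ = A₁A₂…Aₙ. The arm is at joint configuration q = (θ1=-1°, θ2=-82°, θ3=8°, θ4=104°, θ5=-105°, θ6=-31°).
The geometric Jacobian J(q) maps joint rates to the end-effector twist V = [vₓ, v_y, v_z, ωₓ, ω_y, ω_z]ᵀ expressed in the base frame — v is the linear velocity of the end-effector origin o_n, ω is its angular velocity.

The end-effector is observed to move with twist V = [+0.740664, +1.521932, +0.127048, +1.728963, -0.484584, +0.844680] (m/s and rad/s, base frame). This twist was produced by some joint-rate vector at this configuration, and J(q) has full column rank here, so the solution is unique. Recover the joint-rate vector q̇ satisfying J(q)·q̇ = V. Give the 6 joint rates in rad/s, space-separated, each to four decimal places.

o_n = [0.6910, 0.0378, -1.4718]
J₁: ẑ×o_n = [-0.0378, 0.6910, 0.0000], ω = ẑ
J2: z=[-0.0175, -0.9998, 0.0000] o=[0.1100, -0.0019, 0.0000] → [1.4716, -0.0257, 0.5802, -0.0175, -0.9998, 0.0000]
J3: z=[0.9901, -0.0173, 0.1392] o=[0.2116, -0.0037, -0.7229] → [0.0072, 0.8083, 0.0494, 0.9901, -0.0173, 0.1392]
J4: z=[0.9901, -0.0173, 0.1392] o=[0.8122, 0.0415, -1.0386] → [0.0080, 0.4121, -0.0058, 0.9901, -0.0173, 0.1392]
J5: z=[0.9901, -0.0173, 0.1392] o=[0.7953, 0.4776, -0.8643] → [0.0717, 0.5870, -0.4373, 0.9901, -0.0173, 0.1392]
J6: z=[-0.0004, -0.9927, -0.1207] o=[0.8276, 0.5051, -1.0903] → [0.3223, 0.0163, -0.1354, -0.0004, -0.9927, -0.1207]
q̇ = J⁺·V = [0.5950, 0.4990, 0.8050, 0.4800, 0.4700, -0.0450]

0.5950 0.4990 0.8050 0.4800 0.4700 -0.0450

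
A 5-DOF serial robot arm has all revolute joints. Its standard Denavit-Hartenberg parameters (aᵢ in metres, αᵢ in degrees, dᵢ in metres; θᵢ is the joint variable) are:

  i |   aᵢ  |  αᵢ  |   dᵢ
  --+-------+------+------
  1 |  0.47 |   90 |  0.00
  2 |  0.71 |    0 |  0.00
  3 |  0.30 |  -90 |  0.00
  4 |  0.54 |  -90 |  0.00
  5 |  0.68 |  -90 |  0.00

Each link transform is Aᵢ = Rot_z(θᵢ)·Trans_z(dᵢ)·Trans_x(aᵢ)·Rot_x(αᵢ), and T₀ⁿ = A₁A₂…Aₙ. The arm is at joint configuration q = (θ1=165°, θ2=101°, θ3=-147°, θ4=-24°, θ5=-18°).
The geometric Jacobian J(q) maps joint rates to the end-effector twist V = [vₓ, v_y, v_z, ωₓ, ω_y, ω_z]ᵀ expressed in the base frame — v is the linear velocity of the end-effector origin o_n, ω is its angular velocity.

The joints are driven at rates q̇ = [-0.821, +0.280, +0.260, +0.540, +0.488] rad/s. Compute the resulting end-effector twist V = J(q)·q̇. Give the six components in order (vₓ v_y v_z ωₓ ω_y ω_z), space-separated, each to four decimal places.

o_n = [-1.2729, 0.8408, -0.1527]
J₁: ẑ×o_n = [-0.8408, -1.2729, 0.0000], ω = ẑ
J2: z=[0.2588, 0.9659, 0.0000] o=[-0.4540, 0.1216, 0.0000] → [-0.1475, 0.0395, 0.9772, 0.2588, 0.9659, 0.0000]
J3: z=[0.2588, 0.9659, 0.0000] o=[-0.3231, 0.0866, 0.6970] → [-0.8207, 0.2199, 1.1126, 0.2588, 0.9659, 0.0000]
J4: z=[-0.6948, 0.1862, 0.6947] o=[-0.5244, 0.1405, 0.4812] → [-0.6045, -0.9604, -0.3472, -0.6948, 0.1862, 0.6947]
J5: z=[-0.5094, -0.8093, -0.2926] o=[-0.7986, 0.4414, 0.1263] → [0.3427, -0.0033, -0.5873, -0.5094, -0.8093, -0.2926]
V = J·q̇ = [0.2764, 0.5931, 0.0888, -0.4840, 0.2272, -0.5887]

0.2764 0.5931 0.0888 -0.4840 0.2272 -0.5887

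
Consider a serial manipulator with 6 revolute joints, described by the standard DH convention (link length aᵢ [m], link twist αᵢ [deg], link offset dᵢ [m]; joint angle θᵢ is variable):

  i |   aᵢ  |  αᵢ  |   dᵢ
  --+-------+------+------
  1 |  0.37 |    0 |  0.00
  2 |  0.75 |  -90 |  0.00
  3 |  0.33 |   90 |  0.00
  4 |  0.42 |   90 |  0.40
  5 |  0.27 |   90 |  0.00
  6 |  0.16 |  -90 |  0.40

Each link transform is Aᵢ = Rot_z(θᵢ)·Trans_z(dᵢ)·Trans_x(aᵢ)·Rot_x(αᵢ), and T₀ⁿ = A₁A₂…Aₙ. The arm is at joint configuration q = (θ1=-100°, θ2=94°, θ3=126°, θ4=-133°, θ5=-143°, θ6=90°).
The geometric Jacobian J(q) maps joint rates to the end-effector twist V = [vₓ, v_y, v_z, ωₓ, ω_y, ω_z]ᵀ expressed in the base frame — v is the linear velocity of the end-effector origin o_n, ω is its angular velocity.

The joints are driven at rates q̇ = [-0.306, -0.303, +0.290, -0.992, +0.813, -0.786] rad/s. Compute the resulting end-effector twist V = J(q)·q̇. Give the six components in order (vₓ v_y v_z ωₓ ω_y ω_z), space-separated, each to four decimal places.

o_n = [1.0050, -0.3403, -0.5197]
J₁: ẑ×o_n = [0.3403, 1.0050, -0.0000], ω = ẑ
J2: z=[0.0000, 0.0000, 1.0000] o=[-0.0642, -0.3644, 0.0000] → [-0.0241, 1.0692, 0.0000, 0.0000, 0.0000, 1.0000]
J3: z=[0.1045, 0.9945, 0.0000] o=[0.6816, -0.4428, 0.0000] → [-0.5169, 0.0543, -0.3108, 0.1045, 0.9945, 0.0000]
J4: z=[0.8046, -0.0846, -0.5878] o=[0.4887, -0.4225, -0.2670] → [0.0697, -0.1001, 0.1098, 0.8046, -0.0846, -0.5878]
J5: z=[0.4988, 0.6333, 0.5917] o=[0.9459, -0.7794, -0.2704] → [-0.4178, 0.1593, 0.1816, 0.4988, 0.6333, 0.5917]
J6: z=[0.4487, 0.3954, -0.8015] o=[0.7457, -0.5998, -0.2938] → [0.1186, -0.1064, 0.0139, 0.4487, 0.3954, -0.8015]
V = J·q̇ = [-0.7488, -0.3033, -0.0623, -0.7149, 0.5764, 1.0851]

-0.7488 -0.3033 -0.0623 -0.7149 0.5764 1.0851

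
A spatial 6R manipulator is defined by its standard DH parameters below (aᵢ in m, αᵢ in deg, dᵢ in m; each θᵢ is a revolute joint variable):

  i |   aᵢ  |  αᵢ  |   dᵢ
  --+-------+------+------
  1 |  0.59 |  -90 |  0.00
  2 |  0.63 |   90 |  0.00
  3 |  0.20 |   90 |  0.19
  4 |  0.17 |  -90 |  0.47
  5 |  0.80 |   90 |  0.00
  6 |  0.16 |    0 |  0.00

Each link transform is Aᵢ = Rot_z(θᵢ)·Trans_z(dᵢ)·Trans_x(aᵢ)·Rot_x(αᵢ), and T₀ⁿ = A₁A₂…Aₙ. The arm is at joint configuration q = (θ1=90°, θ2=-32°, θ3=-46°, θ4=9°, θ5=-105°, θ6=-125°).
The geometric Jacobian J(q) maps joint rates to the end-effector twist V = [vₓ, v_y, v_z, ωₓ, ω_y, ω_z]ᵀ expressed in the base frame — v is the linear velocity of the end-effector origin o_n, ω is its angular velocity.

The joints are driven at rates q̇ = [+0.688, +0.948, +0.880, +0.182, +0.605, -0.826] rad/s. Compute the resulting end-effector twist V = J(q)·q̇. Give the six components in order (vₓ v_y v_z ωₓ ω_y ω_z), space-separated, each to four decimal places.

o_n = [0.9509, 0.5114, 0.0198]
J₁: ẑ×o_n = [-0.5114, 0.9509, 0.0000], ω = ẑ
J2: z=[-1.0000, 0.0000, 0.0000] o=[0.0000, 0.5900, 0.0000] → [0.0000, 0.0198, 0.0786, -1.0000, 0.0000, 0.0000]
J3: z=[-0.0000, -0.5299, 0.8480] o=[0.0000, 1.1243, 0.3338] → [0.6861, 0.8064, 0.5039, -0.0000, -0.5299, 0.8480]
J4: z=[0.6947, -0.6100, -0.3812] o=[0.1439, 1.1414, 0.5686] → [0.0946, 0.0736, 0.0547, 0.6947, -0.6100, -0.3812]
J5: z=[-0.1125, -0.6156, 0.7800] o=[0.5911, 0.9395, 0.4738] → [0.6134, 0.2295, 0.2696, -0.1125, -0.6156, 0.7800]
J6: z=[-0.8661, -0.3241, -0.3807] o=[0.9808, 0.3648, 0.0765] → [0.0742, -0.0377, -0.1367, -0.8661, -0.3241, -0.3807]
V = J·q̇ = [0.5790, 1.5660, 0.8039, -0.1743, -0.6821, 2.1513]

0.5790 1.5660 0.8039 -0.1743 -0.6821 2.1513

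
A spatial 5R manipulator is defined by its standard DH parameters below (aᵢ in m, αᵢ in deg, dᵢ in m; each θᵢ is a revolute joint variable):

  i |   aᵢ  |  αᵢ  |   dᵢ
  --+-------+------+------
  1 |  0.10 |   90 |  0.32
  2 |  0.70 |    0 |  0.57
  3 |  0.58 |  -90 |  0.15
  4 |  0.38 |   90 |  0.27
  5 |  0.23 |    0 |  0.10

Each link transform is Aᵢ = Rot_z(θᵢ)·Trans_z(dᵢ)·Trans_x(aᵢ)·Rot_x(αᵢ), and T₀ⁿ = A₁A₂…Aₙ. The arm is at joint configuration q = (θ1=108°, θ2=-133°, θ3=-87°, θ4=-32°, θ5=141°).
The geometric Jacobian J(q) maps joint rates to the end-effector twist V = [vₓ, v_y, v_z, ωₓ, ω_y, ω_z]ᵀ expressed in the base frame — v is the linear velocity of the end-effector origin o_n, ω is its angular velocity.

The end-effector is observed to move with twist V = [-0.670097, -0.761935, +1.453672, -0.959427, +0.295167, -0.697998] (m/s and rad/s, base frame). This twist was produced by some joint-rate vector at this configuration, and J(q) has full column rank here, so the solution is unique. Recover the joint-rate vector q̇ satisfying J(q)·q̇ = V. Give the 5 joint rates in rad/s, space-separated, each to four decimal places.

-0.7280 -0.5360 -0.9620 -0.3940 0.7980

o_n = [1.2310, -0.8391, -0.0612]
J₁: ẑ×o_n = [0.8391, 1.2310, -0.0000], ω = ẑ
J2: z=[0.9511, 0.3090, 0.0000] o=[-0.0309, 0.0951, 0.3200] → [-0.1178, 0.3625, -1.2784, 0.9511, 0.3090, 0.0000]
J3: z=[0.9511, 0.3090, 0.0000] o=[0.6587, -0.1828, -0.1919] → [0.0404, -0.1244, -0.8010, 0.9511, 0.3090, 0.0000]
J4: z=[0.1986, -0.6113, -0.7660] o=[0.9387, -0.5590, 0.1809] → [-0.0666, -0.1759, 0.1231, 0.1986, -0.6113, -0.7660]
J5: z=[0.6811, 0.6481, -0.3406] o=[1.2601, -0.8966, 0.1812] → [-0.1375, 0.1750, 0.0580, 0.6811, 0.6481, -0.3406]
q̇ = J⁺·V = [-0.7280, -0.5360, -0.9620, -0.3940, 0.7980]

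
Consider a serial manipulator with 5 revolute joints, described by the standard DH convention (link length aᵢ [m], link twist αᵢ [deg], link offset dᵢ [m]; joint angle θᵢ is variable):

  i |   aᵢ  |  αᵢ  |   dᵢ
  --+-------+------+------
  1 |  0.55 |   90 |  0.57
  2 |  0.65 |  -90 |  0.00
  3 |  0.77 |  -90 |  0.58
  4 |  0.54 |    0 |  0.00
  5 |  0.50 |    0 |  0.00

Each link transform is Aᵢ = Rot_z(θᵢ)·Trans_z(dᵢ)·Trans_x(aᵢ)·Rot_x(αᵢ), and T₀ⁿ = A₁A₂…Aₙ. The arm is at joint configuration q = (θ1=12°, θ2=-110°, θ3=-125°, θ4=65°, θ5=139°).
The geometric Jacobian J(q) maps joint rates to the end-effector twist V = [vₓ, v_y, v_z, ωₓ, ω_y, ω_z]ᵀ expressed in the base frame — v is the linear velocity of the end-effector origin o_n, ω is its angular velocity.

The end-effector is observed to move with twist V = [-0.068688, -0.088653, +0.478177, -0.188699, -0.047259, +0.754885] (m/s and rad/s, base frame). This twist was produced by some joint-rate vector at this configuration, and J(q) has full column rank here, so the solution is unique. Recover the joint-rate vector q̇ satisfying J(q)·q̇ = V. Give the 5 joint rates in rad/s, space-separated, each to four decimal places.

-0.2460 0.6190 -0.5250 -0.5950 -0.4720

o_n = [0.7868, -0.2862, 0.1505]
J₁: ẑ×o_n = [0.2862, 0.7868, -0.0000], ω = ẑ
J2: z=[0.2079, -0.9781, 0.0000] o=[0.5380, 0.1144, 0.5700] → [0.4103, 0.0872, 0.1601, 0.2079, -0.9781, 0.0000]
J3: z=[0.9192, 0.1954, -0.3420] o=[0.3205, 0.0681, -0.0408] → [-0.0838, -0.3353, -0.4168, 0.9192, 0.1954, -0.3420]
J4: z=[-0.1548, -0.6193, -0.7698] o=[1.1325, -0.4041, 0.1758] → [0.1065, 0.2622, -0.2323, -0.1548, -0.6193, -0.7698]
J5: z=[-0.1548, -0.6193, -0.7698] o=[0.7653, -0.6733, 0.4662] → [0.4935, -0.0654, -0.0466, -0.1548, -0.6193, -0.7698]
q̇ = J⁺·V = [-0.2460, 0.6190, -0.5250, -0.5950, -0.4720]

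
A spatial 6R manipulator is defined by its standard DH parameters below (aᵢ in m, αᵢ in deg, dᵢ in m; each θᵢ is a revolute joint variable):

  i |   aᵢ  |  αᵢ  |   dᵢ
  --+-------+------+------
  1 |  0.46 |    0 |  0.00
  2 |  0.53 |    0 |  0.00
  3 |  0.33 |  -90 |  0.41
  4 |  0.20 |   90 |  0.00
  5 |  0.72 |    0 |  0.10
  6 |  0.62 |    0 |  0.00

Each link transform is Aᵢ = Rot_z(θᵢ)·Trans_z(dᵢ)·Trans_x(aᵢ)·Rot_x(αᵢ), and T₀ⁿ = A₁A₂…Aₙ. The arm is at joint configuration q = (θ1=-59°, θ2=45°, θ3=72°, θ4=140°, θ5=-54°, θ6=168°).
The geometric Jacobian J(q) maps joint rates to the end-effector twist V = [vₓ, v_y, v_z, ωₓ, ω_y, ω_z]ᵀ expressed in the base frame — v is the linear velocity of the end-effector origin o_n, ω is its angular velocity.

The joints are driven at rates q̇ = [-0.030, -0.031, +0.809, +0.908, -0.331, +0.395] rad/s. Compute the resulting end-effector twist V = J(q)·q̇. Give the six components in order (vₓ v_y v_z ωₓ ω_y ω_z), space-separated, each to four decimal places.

-0.0092 -0.1613 0.3469 -0.7482 0.5161 0.6990

o_n = [0.8231, -0.4377, 0.0949]
J₁: ẑ×o_n = [0.4377, 0.8231, -0.0000], ω = ẑ
J2: z=[0.0000, 0.0000, 1.0000] o=[0.2369, -0.3943, 0.0000] → [0.0434, 0.5862, -0.0000, 0.0000, 0.0000, 1.0000]
J3: z=[0.0000, 0.0000, 1.0000] o=[0.7512, -0.5225, 0.0000] → [-0.0848, 0.0720, 0.0000, 0.0000, 0.0000, 1.0000]
J4: z=[-0.8480, 0.5299, 0.0000] o=[0.9260, -0.2427, 0.4100] → [-0.1670, -0.2672, 0.2199, -0.8480, 0.5299, 0.0000]
J5: z=[0.3406, 0.5451, -0.7660] o=[0.8449, -0.3726, 0.2814] → [-0.1516, 0.0802, -0.0103, 0.3406, 0.5451, -0.7660]
J6: z=[0.3406, 0.5451, -0.7660] o=[1.2011, -0.9017, -0.0672] → [0.4438, 0.2343, 0.3641, 0.3406, 0.5451, -0.7660]
V = J·q̇ = [-0.0092, -0.1613, 0.3469, -0.7482, 0.5161, 0.6990]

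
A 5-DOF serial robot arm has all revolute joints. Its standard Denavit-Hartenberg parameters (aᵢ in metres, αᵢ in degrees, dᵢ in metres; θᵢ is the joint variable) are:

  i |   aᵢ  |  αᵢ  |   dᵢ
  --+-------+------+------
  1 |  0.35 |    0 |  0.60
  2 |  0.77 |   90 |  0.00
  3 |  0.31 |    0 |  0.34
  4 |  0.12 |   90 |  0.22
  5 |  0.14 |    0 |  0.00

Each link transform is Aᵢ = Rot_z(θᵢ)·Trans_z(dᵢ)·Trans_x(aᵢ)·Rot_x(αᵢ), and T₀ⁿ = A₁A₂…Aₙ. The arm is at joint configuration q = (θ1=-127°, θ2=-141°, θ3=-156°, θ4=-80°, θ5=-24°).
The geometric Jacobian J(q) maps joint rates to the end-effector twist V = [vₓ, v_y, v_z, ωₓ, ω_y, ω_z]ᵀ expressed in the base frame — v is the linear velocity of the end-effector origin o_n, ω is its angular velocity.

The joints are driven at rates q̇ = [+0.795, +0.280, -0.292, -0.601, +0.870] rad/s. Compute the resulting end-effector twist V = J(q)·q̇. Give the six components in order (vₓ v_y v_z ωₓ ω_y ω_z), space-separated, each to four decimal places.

-0.0637 0.4828 0.2476 -0.9176 0.6897 1.5615

o_n = [0.2800, 0.0860, 0.6794]
J₁: ẑ×o_n = [-0.0860, 0.2800, 0.0000], ω = ẑ
J2: z=[0.0000, 0.0000, 1.0000] o=[-0.2106, -0.2795, 0.6000] → [-0.3655, 0.4906, 0.0000, 0.0000, 0.0000, 1.0000]
J3: z=[0.9994, 0.0349, 0.0000] o=[-0.2375, 0.4900, 0.6000] → [0.0028, -0.0794, -0.4218, 0.9994, 0.0349, 0.0000]
J4: z=[0.9994, 0.0349, 0.0000] o=[0.1122, 0.2188, 0.4739] → [0.0072, -0.2054, -0.1386, 0.9994, 0.0349, 0.0000]
J5: z=[-0.0289, 0.8285, 0.5592] o=[0.3344, 0.1595, 0.5734] → [0.1289, -0.0274, 0.0472, -0.0289, 0.8285, 0.5592]
V = J·q̇ = [-0.0637, 0.4828, 0.2476, -0.9176, 0.6897, 1.5615]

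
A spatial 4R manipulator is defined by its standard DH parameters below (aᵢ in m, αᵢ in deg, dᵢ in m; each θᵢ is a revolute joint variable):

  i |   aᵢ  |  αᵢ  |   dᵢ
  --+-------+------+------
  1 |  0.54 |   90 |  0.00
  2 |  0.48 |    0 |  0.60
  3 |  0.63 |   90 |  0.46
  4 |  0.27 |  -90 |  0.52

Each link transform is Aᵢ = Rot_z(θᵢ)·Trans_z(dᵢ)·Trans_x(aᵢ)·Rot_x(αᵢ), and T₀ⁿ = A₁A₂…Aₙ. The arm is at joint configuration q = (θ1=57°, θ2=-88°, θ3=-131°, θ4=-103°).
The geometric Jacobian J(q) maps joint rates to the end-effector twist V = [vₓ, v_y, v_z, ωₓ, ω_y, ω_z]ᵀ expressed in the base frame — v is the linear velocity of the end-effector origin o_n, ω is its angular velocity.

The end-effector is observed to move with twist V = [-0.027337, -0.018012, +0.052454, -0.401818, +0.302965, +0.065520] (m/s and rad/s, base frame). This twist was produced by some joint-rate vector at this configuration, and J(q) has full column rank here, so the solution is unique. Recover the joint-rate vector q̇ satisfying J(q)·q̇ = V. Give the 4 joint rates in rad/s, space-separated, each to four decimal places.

o_n = [0.9089, -0.0637, 0.2827]
J₁: ẑ×o_n = [0.0637, 0.9089, -0.0000], ω = ẑ
J2: z=[0.8387, -0.5446, 0.0000] o=[0.2941, 0.4529, 0.0000] → [-0.1539, -0.2371, -0.0984, 0.8387, -0.5446, 0.0000]
J3: z=[0.8387, -0.5446, 0.0000] o=[0.8064, 0.1401, -0.4797] → [-0.4152, -0.6394, -0.1152, 0.8387, -0.5446, 0.0000]
J4: z=[0.3428, 0.5278, 0.7771] o=[0.9256, -0.5210, -0.0832] → [-0.1623, -0.1384, 0.1656, 0.3428, 0.5278, 0.7771]
q̇ = J⁺·V = [0.0220, -0.8730, 0.3710, 0.0560]

0.0220 -0.8730 0.3710 0.0560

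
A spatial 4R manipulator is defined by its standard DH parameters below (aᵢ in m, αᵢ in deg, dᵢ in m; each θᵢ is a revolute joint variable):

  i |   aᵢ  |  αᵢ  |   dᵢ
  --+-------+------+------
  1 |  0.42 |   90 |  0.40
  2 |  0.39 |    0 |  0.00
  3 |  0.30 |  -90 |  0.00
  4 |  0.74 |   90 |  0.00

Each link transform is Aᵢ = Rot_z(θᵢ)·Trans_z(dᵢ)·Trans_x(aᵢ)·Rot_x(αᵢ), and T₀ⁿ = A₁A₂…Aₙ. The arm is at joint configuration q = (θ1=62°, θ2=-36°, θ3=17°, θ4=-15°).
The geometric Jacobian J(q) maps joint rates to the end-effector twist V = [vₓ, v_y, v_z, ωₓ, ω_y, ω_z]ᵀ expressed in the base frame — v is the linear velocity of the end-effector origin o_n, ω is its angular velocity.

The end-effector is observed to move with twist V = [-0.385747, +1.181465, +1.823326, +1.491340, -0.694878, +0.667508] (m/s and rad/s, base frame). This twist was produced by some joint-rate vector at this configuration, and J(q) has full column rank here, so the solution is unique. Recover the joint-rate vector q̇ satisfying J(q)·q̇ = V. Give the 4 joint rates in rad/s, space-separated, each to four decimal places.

0.4160 0.8350 0.8080 0.2660

o_n = [0.9649, 1.4067, -0.1596]
J₁: ẑ×o_n = [-1.4067, 0.9649, 0.0000], ω = ẑ
J2: z=[0.8829, -0.4695, 0.0000] o=[0.1972, 0.3708, 0.4000] → [0.2627, 0.4941, 1.2750, 0.8829, -0.4695, 0.0000]
J3: z=[0.8829, -0.4695, 0.0000] o=[0.3453, 0.6494, 0.1708] → [0.1551, 0.2917, 0.9595, 0.8829, -0.4695, 0.0000]
J4: z=[0.1528, 0.2875, 0.9455] o=[0.4785, 0.8999, 0.0731] → [-0.5461, 0.4955, -0.0624, 0.1528, 0.2875, 0.9455]
q̇ = J⁺·V = [0.4160, 0.8350, 0.8080, 0.2660]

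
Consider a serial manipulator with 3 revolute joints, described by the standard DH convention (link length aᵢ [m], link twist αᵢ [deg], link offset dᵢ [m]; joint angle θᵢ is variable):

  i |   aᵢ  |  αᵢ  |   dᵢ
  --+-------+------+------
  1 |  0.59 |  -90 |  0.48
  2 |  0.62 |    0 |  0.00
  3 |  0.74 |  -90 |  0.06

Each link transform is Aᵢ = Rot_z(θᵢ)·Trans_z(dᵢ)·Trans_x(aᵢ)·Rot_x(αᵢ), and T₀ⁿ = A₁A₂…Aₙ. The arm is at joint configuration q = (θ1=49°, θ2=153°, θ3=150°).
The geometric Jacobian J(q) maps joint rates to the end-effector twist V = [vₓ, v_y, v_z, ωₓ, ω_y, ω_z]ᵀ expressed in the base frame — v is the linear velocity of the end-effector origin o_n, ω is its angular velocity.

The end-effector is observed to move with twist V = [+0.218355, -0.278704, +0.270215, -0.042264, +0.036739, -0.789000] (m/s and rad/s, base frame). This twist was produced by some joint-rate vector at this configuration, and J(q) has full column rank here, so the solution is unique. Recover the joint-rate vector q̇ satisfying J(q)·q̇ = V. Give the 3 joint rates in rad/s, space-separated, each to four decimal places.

-0.7890 0.5300 -0.4740

o_n = [0.2438, 0.3719, 0.8191]
J₁: ẑ×o_n = [-0.3719, 0.2438, 0.0000], ω = ẑ
J2: z=[-0.7547, 0.6561, 0.0000] o=[0.3871, 0.4453, 0.4800] → [0.2225, 0.2560, 0.1494, -0.7547, 0.6561, 0.0000]
J3: z=[-0.7547, 0.6561, 0.0000] o=[0.0247, 0.0284, 0.1985] → [0.4072, 0.4684, -0.4030, -0.7547, 0.6561, 0.0000]
q̇ = J⁺·V = [-0.7890, 0.5300, -0.4740]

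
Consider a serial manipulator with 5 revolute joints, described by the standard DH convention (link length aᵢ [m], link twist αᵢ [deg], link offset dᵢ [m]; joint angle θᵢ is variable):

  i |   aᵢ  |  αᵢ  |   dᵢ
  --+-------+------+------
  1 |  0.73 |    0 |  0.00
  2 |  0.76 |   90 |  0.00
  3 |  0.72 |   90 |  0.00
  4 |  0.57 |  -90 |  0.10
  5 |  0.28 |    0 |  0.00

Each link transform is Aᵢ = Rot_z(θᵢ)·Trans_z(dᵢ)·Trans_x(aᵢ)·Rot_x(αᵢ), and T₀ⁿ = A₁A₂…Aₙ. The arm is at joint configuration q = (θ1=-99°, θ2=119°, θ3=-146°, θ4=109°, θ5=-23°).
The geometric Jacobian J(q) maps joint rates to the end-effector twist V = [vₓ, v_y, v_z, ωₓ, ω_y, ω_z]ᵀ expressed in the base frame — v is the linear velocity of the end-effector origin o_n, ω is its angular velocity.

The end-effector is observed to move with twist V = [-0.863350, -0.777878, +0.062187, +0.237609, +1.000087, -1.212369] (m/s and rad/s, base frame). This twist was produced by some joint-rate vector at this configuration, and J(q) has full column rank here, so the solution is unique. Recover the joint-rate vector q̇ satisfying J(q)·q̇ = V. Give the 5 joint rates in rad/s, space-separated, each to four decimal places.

o_n = [0.4066, -1.3643, -0.0783]
J₁: ẑ×o_n = [1.3643, 0.4066, -0.0000], ω = ẑ
J2: z=[0.0000, 0.0000, 1.0000] o=[-0.1142, -0.7210, 0.0000] → [0.6433, 0.5208, -0.0000, 0.0000, 0.0000, 1.0000]
J3: z=[0.3420, -0.9397, 0.0000] o=[0.6000, -0.4611, 0.0000] → [0.0736, 0.0268, -0.4906, 0.3420, -0.9397, 0.0000]
J4: z=[-0.5255, -0.1913, 0.8290] o=[0.0391, -0.6652, -0.4026] → [0.5175, 0.4752, 0.4376, -0.5255, -0.1913, 0.8290]
J5: z=[0.6252, 0.5740, 0.5287] o=[0.3154, -1.1382, -0.2159] → [0.1986, -0.0378, -0.1938, 0.6252, 0.5740, 0.5287]
q̇ = J⁺·V = [0.0120, -0.9290, -0.7540, -0.5610, 0.3210]

0.0120 -0.9290 -0.7540 -0.5610 0.3210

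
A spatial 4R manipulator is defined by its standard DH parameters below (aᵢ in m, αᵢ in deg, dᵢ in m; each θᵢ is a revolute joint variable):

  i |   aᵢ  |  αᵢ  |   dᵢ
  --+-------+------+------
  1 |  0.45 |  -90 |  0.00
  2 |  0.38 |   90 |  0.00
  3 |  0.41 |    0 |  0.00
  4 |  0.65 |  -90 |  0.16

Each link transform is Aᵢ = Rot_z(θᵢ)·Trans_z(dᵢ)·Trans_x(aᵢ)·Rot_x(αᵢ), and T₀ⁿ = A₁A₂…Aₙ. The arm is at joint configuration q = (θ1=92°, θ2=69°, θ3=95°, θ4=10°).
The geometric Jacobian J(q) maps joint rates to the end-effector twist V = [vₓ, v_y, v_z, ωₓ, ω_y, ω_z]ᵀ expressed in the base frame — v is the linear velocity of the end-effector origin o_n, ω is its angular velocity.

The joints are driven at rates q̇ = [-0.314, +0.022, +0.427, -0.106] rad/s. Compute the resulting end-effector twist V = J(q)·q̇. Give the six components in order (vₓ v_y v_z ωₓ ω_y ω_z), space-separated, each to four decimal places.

o_n = [-1.0588, 0.6259, -0.1070]
J₁: ẑ×o_n = [-0.6259, -1.0588, 0.0000], ω = ẑ
J2: z=[-0.9994, -0.0349, 0.0000] o=[-0.0157, 0.4497, 0.0000] → [0.0037, -0.1069, -0.2125, -0.9994, -0.0349, 0.0000]
J3: z=[-0.0326, 0.9330, 0.3584] o=[-0.0205, 0.5858, -0.3548] → [0.2168, -0.3640, 0.9675, -0.0326, 0.9330, 0.3584]
J4: z=[-0.0326, 0.9330, 0.3584] o=[-0.4282, 0.5588, -0.3214] → [0.1760, -0.2190, 0.5862, -0.0326, 0.9330, 0.3584]
V = J·q̇ = [0.2705, 0.1979, 0.3463, -0.0324, 0.2987, -0.1990]

0.2705 0.1979 0.3463 -0.0324 0.2987 -0.1990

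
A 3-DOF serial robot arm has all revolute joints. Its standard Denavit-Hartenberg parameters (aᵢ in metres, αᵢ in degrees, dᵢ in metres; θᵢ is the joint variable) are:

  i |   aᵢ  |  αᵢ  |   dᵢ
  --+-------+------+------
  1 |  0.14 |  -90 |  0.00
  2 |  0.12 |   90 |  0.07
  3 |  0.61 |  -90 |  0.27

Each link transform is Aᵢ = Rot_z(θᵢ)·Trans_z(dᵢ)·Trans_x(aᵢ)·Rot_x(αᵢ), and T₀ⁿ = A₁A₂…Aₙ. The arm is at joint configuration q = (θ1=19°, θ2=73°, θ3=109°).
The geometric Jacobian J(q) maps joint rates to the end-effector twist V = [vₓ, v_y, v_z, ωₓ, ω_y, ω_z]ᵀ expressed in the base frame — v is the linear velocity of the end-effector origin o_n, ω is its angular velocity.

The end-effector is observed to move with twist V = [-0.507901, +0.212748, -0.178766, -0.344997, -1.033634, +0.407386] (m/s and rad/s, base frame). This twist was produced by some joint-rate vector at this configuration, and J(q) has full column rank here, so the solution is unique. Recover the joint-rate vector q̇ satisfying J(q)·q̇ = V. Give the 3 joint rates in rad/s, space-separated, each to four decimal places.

o_n = [0.1442, 0.7337, 0.1541]
J₁: ẑ×o_n = [-0.7337, 0.1442, 0.0000], ω = ẑ
J2: z=[-0.3256, 0.9455, 0.0000] o=[0.1324, 0.0456, 0.0000] → [0.1457, 0.0502, -0.2352, -0.3256, 0.9455, 0.0000]
J3: z=[0.9042, 0.3113, 0.2924] o=[0.1428, 0.1232, -0.1148] → [-0.0948, -0.2427, 0.5516, 0.9042, 0.3113, 0.2924]
q̇ = J⁺·V = [0.6100, -0.8650, -0.6930]

0.6100 -0.8650 -0.6930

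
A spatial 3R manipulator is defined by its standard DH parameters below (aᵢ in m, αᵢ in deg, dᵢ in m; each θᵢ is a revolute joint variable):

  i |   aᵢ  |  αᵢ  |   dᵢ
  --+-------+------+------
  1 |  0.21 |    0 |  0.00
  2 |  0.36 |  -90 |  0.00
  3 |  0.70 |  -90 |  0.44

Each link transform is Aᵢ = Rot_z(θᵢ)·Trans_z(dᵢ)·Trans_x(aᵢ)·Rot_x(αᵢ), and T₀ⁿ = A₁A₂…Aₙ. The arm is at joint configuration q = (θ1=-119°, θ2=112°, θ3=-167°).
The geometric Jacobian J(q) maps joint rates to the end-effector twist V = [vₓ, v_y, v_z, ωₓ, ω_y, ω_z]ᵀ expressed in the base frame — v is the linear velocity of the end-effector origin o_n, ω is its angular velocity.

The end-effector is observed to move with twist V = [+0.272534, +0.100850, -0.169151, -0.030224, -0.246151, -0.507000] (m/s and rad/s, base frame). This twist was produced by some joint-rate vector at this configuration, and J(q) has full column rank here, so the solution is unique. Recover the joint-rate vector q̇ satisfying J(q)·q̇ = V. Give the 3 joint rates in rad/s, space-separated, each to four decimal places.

o_n = [-0.3678, 0.2923, 0.1575]
J₁: ẑ×o_n = [-0.2923, -0.3678, 0.0000], ω = ẑ
J2: z=[0.0000, 0.0000, 1.0000] o=[-0.1018, -0.1837, 0.0000] → [-0.4760, -0.2660, 0.0000, 0.0000, 0.0000, 1.0000]
J3: z=[0.1219, 0.9925, 0.0000] o=[0.2555, -0.2275, 0.0000] → [0.1563, -0.0192, 0.6821, 0.1219, 0.9925, 0.0000]
q̇ = J⁺·V = [0.3810, -0.8880, -0.2480]

0.3810 -0.8880 -0.2480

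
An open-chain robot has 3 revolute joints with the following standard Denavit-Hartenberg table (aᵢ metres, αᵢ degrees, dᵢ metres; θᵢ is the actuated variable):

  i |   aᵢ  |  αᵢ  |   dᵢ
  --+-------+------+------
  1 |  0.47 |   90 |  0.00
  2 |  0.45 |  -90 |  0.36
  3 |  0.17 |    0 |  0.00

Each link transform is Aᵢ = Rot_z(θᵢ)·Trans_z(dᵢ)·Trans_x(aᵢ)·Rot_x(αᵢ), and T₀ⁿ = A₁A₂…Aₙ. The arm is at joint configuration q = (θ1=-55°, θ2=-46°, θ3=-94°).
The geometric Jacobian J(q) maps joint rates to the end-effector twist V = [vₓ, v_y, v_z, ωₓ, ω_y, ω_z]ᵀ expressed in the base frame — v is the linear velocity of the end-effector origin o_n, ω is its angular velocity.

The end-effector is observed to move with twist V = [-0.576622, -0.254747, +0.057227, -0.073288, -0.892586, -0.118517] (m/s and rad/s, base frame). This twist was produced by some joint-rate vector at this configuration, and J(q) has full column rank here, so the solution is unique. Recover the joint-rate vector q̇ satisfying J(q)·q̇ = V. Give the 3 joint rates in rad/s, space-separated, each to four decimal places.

o_n = [0.0103, -0.9381, -0.3152]
J₁: ẑ×o_n = [0.9381, 0.0103, -0.0000], ω = ẑ
J2: z=[-0.8192, -0.5736, 0.0000] o=[0.2696, -0.3850, 0.0000] → [0.1808, -0.2582, 0.3044, -0.8192, -0.5736, 0.0000]
J3: z=[0.4126, -0.5892, 0.6947] o=[0.1540, -0.8476, -0.3237] → [0.0579, -0.1033, -0.1220, 0.4126, -0.5892, 0.6947]
q̇ = J⁺·V = [-0.7840, 0.5720, 0.9580]

-0.7840 0.5720 0.9580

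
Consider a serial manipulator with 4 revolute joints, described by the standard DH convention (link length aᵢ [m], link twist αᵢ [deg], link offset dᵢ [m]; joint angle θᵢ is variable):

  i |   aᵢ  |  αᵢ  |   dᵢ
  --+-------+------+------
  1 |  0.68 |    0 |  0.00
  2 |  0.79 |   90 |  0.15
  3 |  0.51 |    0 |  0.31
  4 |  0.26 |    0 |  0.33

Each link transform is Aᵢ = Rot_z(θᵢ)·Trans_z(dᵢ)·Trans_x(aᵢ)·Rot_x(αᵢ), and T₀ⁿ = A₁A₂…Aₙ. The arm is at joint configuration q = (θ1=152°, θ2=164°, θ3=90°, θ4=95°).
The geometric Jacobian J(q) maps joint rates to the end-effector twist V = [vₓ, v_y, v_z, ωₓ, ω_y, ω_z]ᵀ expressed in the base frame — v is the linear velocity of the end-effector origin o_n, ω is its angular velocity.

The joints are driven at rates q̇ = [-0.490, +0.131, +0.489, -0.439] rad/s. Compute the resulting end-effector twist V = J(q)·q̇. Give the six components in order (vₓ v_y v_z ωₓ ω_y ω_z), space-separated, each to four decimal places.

-0.3198 0.4891 -0.0130 -0.0347 -0.0360 -0.3590

o_n = [-0.6630, -0.5100, 0.6373]
J₁: ẑ×o_n = [0.5100, -0.6630, 0.0000], ω = ẑ
J2: z=[0.0000, 0.0000, 1.0000] o=[-0.6004, 0.3192, 0.0000] → [0.8292, -0.0626, 0.0000, 0.0000, 0.0000, 1.0000]
J3: z=[-0.6947, -0.7193, 0.0000] o=[-0.0321, -0.2295, 0.1500] → [-0.3506, 0.3385, -0.2590, -0.6947, -0.7193, 0.0000]
J4: z=[-0.6947, -0.7193, 0.0000] o=[-0.2475, -0.4525, 0.6600] → [0.0163, -0.0157, -0.2590, -0.6947, -0.7193, 0.0000]
V = J·q̇ = [-0.3198, 0.4891, -0.0130, -0.0347, -0.0360, -0.3590]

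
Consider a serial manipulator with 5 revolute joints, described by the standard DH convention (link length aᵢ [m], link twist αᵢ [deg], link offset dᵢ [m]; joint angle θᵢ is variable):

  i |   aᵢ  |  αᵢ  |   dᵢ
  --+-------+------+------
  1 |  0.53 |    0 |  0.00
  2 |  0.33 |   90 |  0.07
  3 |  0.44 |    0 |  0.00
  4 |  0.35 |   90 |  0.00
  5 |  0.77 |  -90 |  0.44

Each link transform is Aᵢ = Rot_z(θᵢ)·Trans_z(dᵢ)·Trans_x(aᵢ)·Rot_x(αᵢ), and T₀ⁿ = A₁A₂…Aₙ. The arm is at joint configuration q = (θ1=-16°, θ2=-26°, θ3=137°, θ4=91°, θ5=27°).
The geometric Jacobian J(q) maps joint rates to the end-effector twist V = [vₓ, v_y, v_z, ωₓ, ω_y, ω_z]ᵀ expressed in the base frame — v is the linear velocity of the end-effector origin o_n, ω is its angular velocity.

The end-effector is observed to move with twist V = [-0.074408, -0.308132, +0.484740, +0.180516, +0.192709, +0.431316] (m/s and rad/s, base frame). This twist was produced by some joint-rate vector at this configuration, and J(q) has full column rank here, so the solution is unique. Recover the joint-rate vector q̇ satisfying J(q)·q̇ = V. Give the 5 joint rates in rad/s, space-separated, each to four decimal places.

o_n = [-0.4765, 0.2713, -0.1055]
J₁: ẑ×o_n = [-0.2713, -0.4765, 0.0000], ω = ẑ
J2: z=[0.0000, 0.0000, 1.0000] o=[0.5095, -0.1461, 0.0000] → [-0.4174, -0.9860, 0.0000, 0.0000, 0.0000, 1.0000]
J3: z=[-0.6691, -0.7431, 0.0000] o=[0.7547, -0.3669, 0.0700] → [0.1304, -0.1174, -1.3420, -0.6691, -0.7431, 0.0000]
J4: z=[-0.6691, -0.7431, 0.0000] o=[0.5156, -0.1516, 0.3701] → [0.3534, -0.3182, -1.0203, -0.6691, -0.7431, 0.0000]
J5: z=[-0.5523, 0.4973, 0.6691] o=[0.3415, 0.0051, 0.1100] → [-0.2852, -0.6664, 0.2598, -0.5523, 0.4973, 0.6691]
q̇ = J⁺·V = [0.3310, 0.1050, -0.6750, 0.4110, -0.0070]

0.3310 0.1050 -0.6750 0.4110 -0.0070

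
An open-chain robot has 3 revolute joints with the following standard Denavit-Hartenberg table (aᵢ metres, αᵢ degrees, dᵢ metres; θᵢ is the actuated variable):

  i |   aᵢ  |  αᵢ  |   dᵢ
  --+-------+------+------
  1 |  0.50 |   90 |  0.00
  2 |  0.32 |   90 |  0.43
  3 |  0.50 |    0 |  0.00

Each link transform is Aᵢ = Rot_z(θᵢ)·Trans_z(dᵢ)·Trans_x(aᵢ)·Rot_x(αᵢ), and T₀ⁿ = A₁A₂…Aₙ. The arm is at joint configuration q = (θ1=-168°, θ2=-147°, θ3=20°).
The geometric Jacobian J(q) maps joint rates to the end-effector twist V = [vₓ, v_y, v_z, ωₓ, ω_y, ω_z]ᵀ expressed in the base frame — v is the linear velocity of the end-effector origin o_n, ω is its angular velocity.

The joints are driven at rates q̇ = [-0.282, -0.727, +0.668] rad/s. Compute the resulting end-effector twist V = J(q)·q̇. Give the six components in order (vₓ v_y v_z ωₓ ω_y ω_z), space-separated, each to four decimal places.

o_n = [0.0339, 0.6216, -0.4302]
J₁: ẑ×o_n = [-0.6216, 0.0339, 0.0000], ω = ẑ
J2: z=[-0.2079, 0.9781, 0.0000] o=[-0.4891, -0.1040, 0.0000] → [-0.4208, -0.0894, -0.6624, -0.2079, 0.9781, 0.0000]
J3: z=[0.5327, 0.1132, 0.8387] o=[-0.3160, 0.3724, -0.1743] → [-0.2380, 0.4298, 0.0931, 0.5327, 0.1132, 0.8387]
V = J·q̇ = [0.3222, 0.3425, 0.5438, 0.5070, -0.6355, 0.2782]

0.3222 0.3425 0.5438 0.5070 -0.6355 0.2782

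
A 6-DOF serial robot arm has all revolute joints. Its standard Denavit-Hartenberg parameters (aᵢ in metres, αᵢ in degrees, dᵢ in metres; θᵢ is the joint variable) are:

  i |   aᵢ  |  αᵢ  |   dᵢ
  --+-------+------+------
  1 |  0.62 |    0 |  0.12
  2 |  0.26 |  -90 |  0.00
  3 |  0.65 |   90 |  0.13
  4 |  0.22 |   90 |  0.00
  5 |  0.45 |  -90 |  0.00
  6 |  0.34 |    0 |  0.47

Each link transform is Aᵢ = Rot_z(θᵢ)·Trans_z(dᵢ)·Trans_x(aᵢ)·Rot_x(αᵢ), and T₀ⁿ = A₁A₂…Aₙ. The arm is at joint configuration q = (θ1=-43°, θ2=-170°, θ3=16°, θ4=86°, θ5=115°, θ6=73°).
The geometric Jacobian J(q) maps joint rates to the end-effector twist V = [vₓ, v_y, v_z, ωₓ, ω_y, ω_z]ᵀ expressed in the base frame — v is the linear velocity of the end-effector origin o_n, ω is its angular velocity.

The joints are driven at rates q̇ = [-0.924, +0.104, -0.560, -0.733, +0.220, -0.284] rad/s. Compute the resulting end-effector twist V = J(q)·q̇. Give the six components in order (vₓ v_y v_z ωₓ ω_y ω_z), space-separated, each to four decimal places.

0.3400 -0.4644 0.2243 0.1238 0.2995 -1.4747

o_n = [0.0832, 0.1567, 0.3264]
J₁: ẑ×o_n = [-0.1567, 0.0832, 0.0000], ω = ẑ
J2: z=[0.0000, 0.0000, 1.0000] o=[0.4534, -0.4228, 0.1200] → [-0.5795, -0.3702, 0.0000, 0.0000, 0.0000, 1.0000]
J3: z=[-0.5446, -0.8387, 0.0000] o=[0.2354, -0.2812, 0.1200] → [-0.1731, 0.1124, -0.3662, -0.5446, -0.8387, 0.0000]
J4: z=[-0.2312, 0.1501, 0.9613] o=[-0.3594, -0.0500, -0.0592] → [-0.1408, 0.5146, -0.1142, -0.2312, 0.1501, 0.9613]
J5: z=[-0.7662, 0.5808, -0.2750] o=[-0.4913, -0.2260, -0.0634] → [0.3316, 0.1407, -0.6269, -0.7662, 0.5808, -0.2750]
J6: z=[0.6411, 0.6617, -0.3888] o=[-0.4716, -0.0126, 0.3323] → [0.0619, -0.2119, -0.2586, 0.6411, 0.6617, -0.3888]
V = J·q̇ = [0.3400, -0.4644, 0.2243, 0.1238, 0.2995, -1.4747]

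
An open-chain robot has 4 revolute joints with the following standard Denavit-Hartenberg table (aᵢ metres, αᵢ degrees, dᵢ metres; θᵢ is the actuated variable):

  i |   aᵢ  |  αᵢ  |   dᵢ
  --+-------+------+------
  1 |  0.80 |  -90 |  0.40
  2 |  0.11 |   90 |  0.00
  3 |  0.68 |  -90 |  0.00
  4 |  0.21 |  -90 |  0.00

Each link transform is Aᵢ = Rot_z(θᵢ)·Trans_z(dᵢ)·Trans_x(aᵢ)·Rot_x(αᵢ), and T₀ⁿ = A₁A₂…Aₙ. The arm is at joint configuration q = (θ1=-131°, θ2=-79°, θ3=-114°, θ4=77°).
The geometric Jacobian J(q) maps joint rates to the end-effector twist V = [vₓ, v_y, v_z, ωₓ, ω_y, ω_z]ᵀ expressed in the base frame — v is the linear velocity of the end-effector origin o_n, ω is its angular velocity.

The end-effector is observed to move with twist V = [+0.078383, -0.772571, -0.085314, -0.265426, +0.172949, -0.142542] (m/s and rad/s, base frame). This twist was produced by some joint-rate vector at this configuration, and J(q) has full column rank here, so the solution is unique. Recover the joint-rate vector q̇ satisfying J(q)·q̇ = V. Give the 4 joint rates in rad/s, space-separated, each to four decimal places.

o_n = [-1.1348, -0.2927, 0.1786]
J₁: ẑ×o_n = [0.2927, -1.1348, 0.0000], ω = ẑ
J2: z=[0.7547, -0.6561, 0.0000] o=[-0.5248, -0.6038, 0.4000] → [0.1453, 0.1671, -0.1654, 0.7547, -0.6561, 0.0000]
J3: z=[0.6440, 0.7408, 0.1908] o=[-0.5386, -0.6196, 0.5080] → [-0.3064, 0.0984, 0.6522, 0.6440, 0.7408, 0.1908]
J4: z=[-0.4213, 0.1353, 0.8968] o=[-0.9728, -0.1722, 0.2365] → [0.1002, -0.1696, 0.0727, -0.4213, 0.1353, 0.8968]
q̇ = J⁺·V = [0.6970, -0.6770, -0.2030, -0.8930]

0.6970 -0.6770 -0.2030 -0.8930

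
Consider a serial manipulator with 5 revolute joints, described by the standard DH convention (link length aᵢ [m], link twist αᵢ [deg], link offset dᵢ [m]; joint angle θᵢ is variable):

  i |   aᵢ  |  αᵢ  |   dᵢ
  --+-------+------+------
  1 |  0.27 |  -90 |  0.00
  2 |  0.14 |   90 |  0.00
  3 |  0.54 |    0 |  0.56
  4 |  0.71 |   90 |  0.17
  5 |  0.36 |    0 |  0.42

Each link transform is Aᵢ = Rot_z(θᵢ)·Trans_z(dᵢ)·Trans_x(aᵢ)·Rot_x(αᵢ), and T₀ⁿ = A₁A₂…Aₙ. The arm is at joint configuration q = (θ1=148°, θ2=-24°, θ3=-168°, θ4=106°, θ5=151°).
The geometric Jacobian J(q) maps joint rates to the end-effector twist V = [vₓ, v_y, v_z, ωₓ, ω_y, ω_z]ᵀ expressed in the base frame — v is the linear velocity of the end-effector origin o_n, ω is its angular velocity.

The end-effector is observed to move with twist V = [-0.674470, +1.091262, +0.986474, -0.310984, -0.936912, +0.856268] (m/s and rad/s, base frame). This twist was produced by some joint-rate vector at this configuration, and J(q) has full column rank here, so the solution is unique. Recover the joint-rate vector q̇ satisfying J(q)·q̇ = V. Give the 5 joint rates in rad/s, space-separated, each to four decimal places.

0.4290 0.9800 0.4130 0.0720 0.0440

o_n = [0.8762, 0.2288, 0.5931]
J₁: ẑ×o_n = [-0.2288, 0.8762, 0.0000], ω = ẑ
J2: z=[-0.5299, -0.8480, 0.0000] o=[-0.2290, 0.1431, 0.0000] → [-0.5029, 0.3143, 0.8919, -0.5299, -0.8480, 0.0000]
J3: z=[0.3449, -0.2155, 0.9135] o=[-0.3374, 0.2109, 0.0569] → [-0.1319, 0.9238, 0.2678, 0.3449, -0.2155, 0.9135]
J4: z=[0.3449, -0.2155, 0.9135] o=[0.3244, -0.0703, 0.3537] → [-0.3248, 0.4215, 0.2221, 0.3449, -0.2155, 0.9135]
J5: z=[0.9328, -0.0293, -0.3591] o=[0.4570, 0.5860, 0.6446] → [-0.1268, -0.1025, -0.3210, 0.9328, -0.0293, -0.3591]
q̇ = J⁺·V = [0.4290, 0.9800, 0.4130, 0.0720, 0.0440]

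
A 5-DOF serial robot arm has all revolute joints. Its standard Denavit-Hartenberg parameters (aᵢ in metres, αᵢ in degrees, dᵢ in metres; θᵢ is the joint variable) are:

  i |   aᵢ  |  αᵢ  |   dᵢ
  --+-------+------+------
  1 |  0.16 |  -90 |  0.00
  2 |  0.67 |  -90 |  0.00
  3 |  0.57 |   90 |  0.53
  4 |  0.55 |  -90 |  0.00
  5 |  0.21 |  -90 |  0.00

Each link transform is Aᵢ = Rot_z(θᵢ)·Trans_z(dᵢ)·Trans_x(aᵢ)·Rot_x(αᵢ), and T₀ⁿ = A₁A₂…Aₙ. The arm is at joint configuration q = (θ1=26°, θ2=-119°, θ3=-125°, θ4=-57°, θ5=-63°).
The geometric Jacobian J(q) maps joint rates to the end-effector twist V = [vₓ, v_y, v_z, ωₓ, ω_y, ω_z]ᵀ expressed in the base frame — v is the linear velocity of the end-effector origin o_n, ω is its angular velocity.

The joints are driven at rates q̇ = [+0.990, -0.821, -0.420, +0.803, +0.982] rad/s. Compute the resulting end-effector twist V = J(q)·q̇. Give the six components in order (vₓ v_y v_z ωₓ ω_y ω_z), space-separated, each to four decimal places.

-0.4027 0.2037 -0.3802 0.8488 -0.2613 0.0572

o_n = [-0.1437, 0.6503, -0.0158]
J₁: ẑ×o_n = [-0.6503, -0.1437, 0.0000], ω = ẑ
J2: z=[-0.4384, 0.8988, 0.0000] o=[0.1438, 0.0701, 0.0000] → [-0.0142, -0.0069, 0.0041, -0.4384, 0.8988, 0.0000]
J3: z=[0.7861, 0.3834, 0.4848] o=[-0.1481, -0.0723, 0.5860] → [-0.5810, 0.4752, 0.5663, 0.7861, 0.3834, 0.4848]
J4: z=[0.6084, -0.3414, -0.7164] o=[0.2063, 0.6201, 0.5570] → [0.2172, 0.5992, -0.1011, 0.6084, -0.3414, -0.7164]
J5: z=[0.3366, 0.9285, -0.1567] o=[-0.1890, 0.7003, 0.1831] → [-0.1925, 0.0598, -0.0589, 0.3366, 0.9285, -0.1567]
V = J·q̇ = [-0.4027, 0.2037, -0.3802, 0.8488, -0.2613, 0.0572]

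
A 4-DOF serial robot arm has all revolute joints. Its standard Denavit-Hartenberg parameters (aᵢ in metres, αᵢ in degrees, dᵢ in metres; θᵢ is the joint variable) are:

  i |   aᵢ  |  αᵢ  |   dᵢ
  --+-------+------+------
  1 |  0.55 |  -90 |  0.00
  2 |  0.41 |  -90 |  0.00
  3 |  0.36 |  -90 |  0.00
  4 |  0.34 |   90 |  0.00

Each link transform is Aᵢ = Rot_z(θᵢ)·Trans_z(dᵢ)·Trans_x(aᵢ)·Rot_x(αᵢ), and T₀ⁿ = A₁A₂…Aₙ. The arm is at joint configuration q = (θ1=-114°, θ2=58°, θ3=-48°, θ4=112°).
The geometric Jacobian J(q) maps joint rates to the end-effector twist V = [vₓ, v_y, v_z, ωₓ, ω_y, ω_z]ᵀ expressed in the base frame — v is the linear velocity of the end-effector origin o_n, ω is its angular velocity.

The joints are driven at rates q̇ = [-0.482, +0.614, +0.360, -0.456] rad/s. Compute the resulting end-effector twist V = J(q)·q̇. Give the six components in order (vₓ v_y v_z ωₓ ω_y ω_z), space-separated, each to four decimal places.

-0.4555 0.1759 -0.4518 1.0369 0.0691 -0.3854

o_n = [-0.2964, -1.0908, -0.3127]
J₁: ẑ×o_n = [1.0908, -0.2964, 0.0000], ω = ẑ
J2: z=[0.9135, -0.4067, 0.0000] o=[-0.2237, -0.5025, 0.0000] → [0.1272, 0.2856, -0.5671, 0.9135, -0.4067, 0.0000]
J3: z=[0.3449, 0.7747, -0.5299] o=[-0.3121, -0.7009, -0.3477] → [-0.1795, -0.0204, -0.1466, 0.3449, 0.7747, -0.5299]
J4: z=[-0.7715, -0.0876, -0.6302] o=[-0.1196, -0.9264, -0.5520] → [-0.1246, 0.2961, 0.1114, -0.7715, -0.0876, -0.6302]
V = J·q̇ = [-0.4555, 0.1759, -0.4518, 1.0369, 0.0691, -0.3854]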